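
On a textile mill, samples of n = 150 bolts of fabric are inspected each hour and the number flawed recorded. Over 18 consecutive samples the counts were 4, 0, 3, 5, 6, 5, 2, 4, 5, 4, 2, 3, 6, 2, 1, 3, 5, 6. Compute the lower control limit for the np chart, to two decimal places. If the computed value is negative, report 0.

0.00

p̄ = Σdᵢ / (k·n) = 66 / (18 × 150) = 0.02444
LCL = np̄ − 3·√(np̄(1−p̄)) = 3.6667 − 3 × 1.8913 = -2.0073 → 0 (negative, so LCL = 0)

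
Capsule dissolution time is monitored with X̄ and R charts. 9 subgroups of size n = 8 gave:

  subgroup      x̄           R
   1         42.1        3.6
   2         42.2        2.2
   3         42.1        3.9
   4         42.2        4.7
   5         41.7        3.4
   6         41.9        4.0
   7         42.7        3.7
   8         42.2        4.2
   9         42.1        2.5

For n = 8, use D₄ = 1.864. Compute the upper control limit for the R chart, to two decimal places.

R̄ = (3.6 + 2.2 + 3.9 + 4.7 + 3.4 + 4.0 + 3.7 + 4.2 + 2.5) / 9 = 32.2000 / 9 = 3.5778
UCL_R = D₄·R̄ = 1.864 × 3.5778 = 6.6690

6.67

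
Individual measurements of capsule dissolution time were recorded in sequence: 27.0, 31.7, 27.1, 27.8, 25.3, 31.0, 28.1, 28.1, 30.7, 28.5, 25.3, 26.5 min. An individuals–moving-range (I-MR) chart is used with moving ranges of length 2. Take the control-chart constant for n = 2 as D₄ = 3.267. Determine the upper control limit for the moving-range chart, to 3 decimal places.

8.999

Moving ranges: 4.7, 4.6, 0.7, 2.5, 5.7, 2.9, 0.0, 2.6, 2.2, 3.2, 1.2; M̄R̄ = 30.3000 / 11 = 2.7545
UCL_MR = D₄·M̄R̄ = 3.267 × 2.7545 = 8.9991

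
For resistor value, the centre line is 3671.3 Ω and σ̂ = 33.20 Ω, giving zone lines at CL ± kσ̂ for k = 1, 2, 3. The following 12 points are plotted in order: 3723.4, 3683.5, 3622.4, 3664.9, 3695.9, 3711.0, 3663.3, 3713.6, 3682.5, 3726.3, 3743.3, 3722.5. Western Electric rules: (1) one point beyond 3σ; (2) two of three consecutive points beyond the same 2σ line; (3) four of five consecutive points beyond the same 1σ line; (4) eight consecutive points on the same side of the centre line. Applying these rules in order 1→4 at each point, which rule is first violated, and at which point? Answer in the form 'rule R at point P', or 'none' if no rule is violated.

rule 3 at point 12

Zone of each point (C = within 1σ̂, B = 1σ̂–2σ̂, A = 2σ̂–3σ̂, * = beyond 3σ̂; sign = side of CL): 1:+B, 2:+C, 3:-B, 4:-C, 5:+C, 6:+B, 7:-C, 8:+B, 9:+C, 10:+B, 11:+A, 12:+B
Rule 3 (four of five consecutive points beyond the same 1σ limit) is satisfied at point 12.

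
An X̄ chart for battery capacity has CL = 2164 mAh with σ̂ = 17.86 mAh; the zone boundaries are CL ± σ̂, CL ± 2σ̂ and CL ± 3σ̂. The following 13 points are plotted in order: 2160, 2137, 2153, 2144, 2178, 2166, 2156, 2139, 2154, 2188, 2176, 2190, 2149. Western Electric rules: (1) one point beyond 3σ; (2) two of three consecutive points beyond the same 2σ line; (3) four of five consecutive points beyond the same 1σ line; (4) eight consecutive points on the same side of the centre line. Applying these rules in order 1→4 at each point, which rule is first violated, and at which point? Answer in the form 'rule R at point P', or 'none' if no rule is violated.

Zone of each point (C = within 1σ̂, B = 1σ̂–2σ̂, A = 2σ̂–3σ̂, * = beyond 3σ̂; sign = side of CL): 1:-C, 2:-B, 3:-C, 4:-B, 5:+C, 6:+C, 7:-C, 8:-B, 9:-C, 10:+B, 11:+C, 12:+B, 13:-C
No rule fires across all 13 points.

none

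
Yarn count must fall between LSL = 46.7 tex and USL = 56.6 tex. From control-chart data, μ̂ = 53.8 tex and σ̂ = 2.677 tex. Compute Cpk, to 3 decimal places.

Cpu = (USL − μ̂) / (3σ̂) = (56.6 − 53.8) / (3 × 2.677) = 0.3486; Cpl = (μ̂ − LSL) / (3σ̂) = (53.8 − 46.7) / (3 × 2.677) = 0.8841; Cpk = min(Cpu, Cpl) = 0.3486

0.349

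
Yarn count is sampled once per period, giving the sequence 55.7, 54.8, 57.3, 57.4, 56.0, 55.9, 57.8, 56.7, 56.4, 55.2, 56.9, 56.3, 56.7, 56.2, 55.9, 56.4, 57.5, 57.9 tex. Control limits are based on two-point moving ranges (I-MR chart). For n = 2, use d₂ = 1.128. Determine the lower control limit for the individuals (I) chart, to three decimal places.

X̄ = (55.7 + 54.8 + 57.3 + 57.4 + 56.0 + 55.9 + 57.8 + 56.7 + 56.4 + 55.2 + 56.9 + 56.3 + 56.7 + 56.2 + 55.9 + 56.4 + 57.5 + 57.9) / 18 = 56.5000
Moving ranges: 0.9, 2.5, 0.1, 1.4, 0.1, 1.9, 1.1, 0.3, 1.2, 1.7, 0.6, 0.4, 0.5, 0.3, 0.5, 1.1, 0.4; M̄R̄ = 15.0000 / 17 = 0.8824
LCL = X̄ − 3·M̄R̄/d₂ = 56.5000 − 3 × 0.8824 / 1.128 = 54.1533

54.153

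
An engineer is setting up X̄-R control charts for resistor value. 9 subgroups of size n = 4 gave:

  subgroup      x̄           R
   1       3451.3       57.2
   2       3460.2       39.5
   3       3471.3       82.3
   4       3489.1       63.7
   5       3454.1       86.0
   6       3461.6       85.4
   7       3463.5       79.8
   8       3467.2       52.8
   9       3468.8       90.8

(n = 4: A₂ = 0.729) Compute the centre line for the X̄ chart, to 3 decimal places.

X̄̄ = (3451.3 + 3460.2 + 3471.3 + 3489.1 + 3454.1 + 3461.6 + 3463.5 + 3467.2 + 3468.8) / 9 = 31187.1000 / 9 = 3465.2333
CL = X̄̄ = 3465.2333

3465.233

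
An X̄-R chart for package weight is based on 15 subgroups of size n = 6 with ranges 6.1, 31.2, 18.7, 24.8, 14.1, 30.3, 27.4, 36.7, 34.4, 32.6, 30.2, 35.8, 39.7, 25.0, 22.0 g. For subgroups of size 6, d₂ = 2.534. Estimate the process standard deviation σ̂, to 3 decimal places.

10.760

R̄ = (6.1 + 31.2 + 18.7 + 24.8 + 14.1 + 30.3 + 27.4 + 36.7 + 34.4 + 32.6 + 30.2 + 35.8 + 39.7 + 25.0 + 22.0) / 15 = 27.2667
σ̂ = R̄ / d₂ = 27.2667 / 2.534 = 10.7603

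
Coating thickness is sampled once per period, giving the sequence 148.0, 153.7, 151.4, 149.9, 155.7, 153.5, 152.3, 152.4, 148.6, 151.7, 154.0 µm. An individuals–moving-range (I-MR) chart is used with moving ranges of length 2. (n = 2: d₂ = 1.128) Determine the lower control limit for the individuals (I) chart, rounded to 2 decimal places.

X̄ = (148.0 + 153.7 + 151.4 + 149.9 + 155.7 + 153.5 + 152.3 + 152.4 + 148.6 + 151.7 + 154.0) / 11 = 151.9273
Moving ranges: 5.7, 2.3, 1.5, 5.8, 2.2, 1.2, 0.1, 3.8, 3.1, 2.3; M̄R̄ = 28.0000 / 10 = 2.8000
LCL = X̄ − 3·M̄R̄/d₂ = 151.9273 − 3 × 2.8000 / 1.128 = 144.4805

144.48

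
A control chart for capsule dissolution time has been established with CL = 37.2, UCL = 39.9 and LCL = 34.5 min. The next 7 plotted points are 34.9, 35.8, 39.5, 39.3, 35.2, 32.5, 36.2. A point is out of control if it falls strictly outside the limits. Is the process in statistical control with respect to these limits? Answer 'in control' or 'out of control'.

Compare each point to [34.5, 39.9]: sample 6 = 32.5 < LCL.

out of control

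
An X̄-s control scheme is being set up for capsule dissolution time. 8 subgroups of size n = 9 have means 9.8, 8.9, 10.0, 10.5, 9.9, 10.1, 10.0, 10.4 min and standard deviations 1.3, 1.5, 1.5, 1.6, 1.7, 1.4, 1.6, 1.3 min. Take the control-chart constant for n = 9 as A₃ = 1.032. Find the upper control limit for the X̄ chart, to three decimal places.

11.485

X̄̄ = (9.8 + 8.9 + 10.0 + 10.5 + 9.9 + 10.1 + 10.0 + 10.4) / 8 = 9.9500
s̄ = (1.3 + 1.5 + 1.5 + 1.6 + 1.7 + 1.4 + 1.6 + 1.3) / 8 = 1.4875
UCL = X̄̄ + A₃·s̄ = 9.9500 + 1.032 × 1.4875 = 11.4851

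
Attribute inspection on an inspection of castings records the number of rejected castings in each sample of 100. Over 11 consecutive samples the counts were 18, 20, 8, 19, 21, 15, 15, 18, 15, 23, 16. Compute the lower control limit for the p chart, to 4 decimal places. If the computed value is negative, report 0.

p̄ = Σdᵢ / (k·n) = 188 / (11 × 100) = 0.17091
LCL = p̄ − 3·√(p̄(1−p̄)/n) = 0.17091 − 3 × 0.03764 = 0.05798

0.0580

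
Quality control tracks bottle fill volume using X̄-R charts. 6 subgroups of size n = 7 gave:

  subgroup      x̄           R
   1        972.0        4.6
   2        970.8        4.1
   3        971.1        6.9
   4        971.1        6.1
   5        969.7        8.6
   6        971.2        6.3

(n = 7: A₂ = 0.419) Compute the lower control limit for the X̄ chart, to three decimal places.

968.427

X̄̄ = (972.0 + 970.8 + 971.1 + 971.1 + 969.7 + 971.2) / 6 = 5825.9000 / 6 = 970.9833
R̄ = (4.6 + 4.1 + 6.9 + 6.1 + 8.6 + 6.3) / 6 = 36.6000 / 6 = 6.1000
LCL = X̄̄ − A₂·R̄ = 970.9833 − 0.419 × 6.1000 = 968.4274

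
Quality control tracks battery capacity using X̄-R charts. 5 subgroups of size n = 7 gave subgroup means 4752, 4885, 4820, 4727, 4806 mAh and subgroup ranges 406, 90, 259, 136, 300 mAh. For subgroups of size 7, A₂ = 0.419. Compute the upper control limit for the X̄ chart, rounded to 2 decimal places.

4897.81

X̄̄ = (4752 + 4885 + 4820 + 4727 + 4806) / 5 = 23990.0000 / 5 = 4798.0000
R̄ = (406 + 90 + 259 + 136 + 300) / 5 = 1191.0000 / 5 = 238.2000
UCL = X̄̄ + A₂·R̄ = 4798.0000 + 0.419 × 238.2000 = 4897.8058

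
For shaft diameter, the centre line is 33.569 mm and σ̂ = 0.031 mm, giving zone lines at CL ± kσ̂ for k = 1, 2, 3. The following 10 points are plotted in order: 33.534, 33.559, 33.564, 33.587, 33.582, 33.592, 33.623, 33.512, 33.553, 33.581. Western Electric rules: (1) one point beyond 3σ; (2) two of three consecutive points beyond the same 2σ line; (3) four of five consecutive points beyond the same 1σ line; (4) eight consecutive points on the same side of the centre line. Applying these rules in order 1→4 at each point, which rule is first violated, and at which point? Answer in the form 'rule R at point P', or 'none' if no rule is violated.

Zone of each point (C = within 1σ̂, B = 1σ̂–2σ̂, A = 2σ̂–3σ̂, * = beyond 3σ̂; sign = side of CL): 1:-B, 2:-C, 3:-C, 4:+C, 5:+C, 6:+C, 7:+B, 8:-B, 9:-C, 10:+C
No rule fires across all 10 points.

none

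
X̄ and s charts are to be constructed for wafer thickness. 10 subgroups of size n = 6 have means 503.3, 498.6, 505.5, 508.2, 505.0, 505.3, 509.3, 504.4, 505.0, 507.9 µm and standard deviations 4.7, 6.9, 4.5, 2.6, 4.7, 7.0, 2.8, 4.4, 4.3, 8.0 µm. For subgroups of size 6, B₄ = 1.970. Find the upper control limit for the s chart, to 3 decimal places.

9.830

s̄ = (4.7 + 6.9 + 4.5 + 2.6 + 4.7 + 7.0 + 2.8 + 4.4 + 4.3 + 8.0) / 10 = 4.9900
UCL_s = B₄·s̄ = 1.970 × 4.9900 = 9.8303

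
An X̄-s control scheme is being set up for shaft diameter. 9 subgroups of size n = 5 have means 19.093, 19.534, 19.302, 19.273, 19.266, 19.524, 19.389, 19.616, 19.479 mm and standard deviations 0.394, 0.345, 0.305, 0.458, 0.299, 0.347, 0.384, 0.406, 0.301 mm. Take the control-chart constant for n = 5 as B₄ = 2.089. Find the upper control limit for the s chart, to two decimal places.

s̄ = (0.394 + 0.345 + 0.305 + 0.458 + 0.299 + 0.347 + 0.384 + 0.406 + 0.301) / 9 = 0.3599
UCL_s = B₄·s̄ = 2.089 × 0.3599 = 0.7518

0.75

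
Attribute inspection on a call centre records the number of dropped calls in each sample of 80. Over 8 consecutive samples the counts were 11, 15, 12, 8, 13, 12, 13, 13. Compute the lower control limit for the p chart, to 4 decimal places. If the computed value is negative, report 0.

0.0313

p̄ = Σdᵢ / (k·n) = 97 / (8 × 80) = 0.15156
LCL = p̄ − 3·√(p̄(1−p̄)/n) = 0.15156 − 3 × 0.04009 = 0.03129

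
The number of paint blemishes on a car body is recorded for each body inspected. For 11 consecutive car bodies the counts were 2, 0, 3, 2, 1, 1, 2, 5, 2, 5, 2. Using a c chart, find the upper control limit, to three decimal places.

c̄ = (2 + 0 + 3 + 2 + 1 + 1 + 2 + 5 + 2 + 5 + 2) / 11 = 25 / 11 = 2.2727
UCL = c̄ + 3√c̄ = 2.2727 + 3 × √2.2727 = 2.2727 + 3 × 1.5076 = 6.7954

6.795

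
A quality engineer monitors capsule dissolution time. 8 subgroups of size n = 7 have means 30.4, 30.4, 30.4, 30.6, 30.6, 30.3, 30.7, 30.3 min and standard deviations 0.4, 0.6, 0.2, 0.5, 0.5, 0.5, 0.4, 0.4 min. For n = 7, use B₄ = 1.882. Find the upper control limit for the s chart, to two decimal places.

0.82

s̄ = (0.4 + 0.6 + 0.2 + 0.5 + 0.5 + 0.5 + 0.4 + 0.4) / 8 = 0.4375
UCL_s = B₄·s̄ = 1.882 × 0.4375 = 0.8234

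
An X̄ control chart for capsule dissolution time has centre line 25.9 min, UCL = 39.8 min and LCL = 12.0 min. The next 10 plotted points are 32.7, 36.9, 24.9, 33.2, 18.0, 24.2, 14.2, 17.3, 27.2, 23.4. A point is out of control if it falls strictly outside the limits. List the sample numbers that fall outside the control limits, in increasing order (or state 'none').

none

All 10 points lie within [12.0, 39.8].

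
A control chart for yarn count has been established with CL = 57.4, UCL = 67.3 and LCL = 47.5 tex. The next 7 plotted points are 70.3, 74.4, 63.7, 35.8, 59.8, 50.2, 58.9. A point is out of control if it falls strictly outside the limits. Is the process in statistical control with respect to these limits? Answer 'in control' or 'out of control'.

out of control

Compare each point to [47.5, 67.3]: sample 1 = 70.3 > UCL; sample 2 = 74.4 > UCL; sample 4 = 35.8 < LCL.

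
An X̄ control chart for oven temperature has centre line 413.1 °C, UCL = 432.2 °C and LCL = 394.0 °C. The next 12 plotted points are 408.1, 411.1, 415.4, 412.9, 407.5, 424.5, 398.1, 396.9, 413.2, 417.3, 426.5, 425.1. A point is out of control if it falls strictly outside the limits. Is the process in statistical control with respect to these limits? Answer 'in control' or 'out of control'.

All 12 points lie within [394.0, 432.2].

in control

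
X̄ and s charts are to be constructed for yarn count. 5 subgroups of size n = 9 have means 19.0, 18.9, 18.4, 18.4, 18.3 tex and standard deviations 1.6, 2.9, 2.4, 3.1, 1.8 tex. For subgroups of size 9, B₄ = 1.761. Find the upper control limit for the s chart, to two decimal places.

s̄ = (1.6 + 2.9 + 2.4 + 3.1 + 1.8) / 5 = 2.3600
UCL_s = B₄·s̄ = 1.761 × 2.3600 = 4.1560

4.16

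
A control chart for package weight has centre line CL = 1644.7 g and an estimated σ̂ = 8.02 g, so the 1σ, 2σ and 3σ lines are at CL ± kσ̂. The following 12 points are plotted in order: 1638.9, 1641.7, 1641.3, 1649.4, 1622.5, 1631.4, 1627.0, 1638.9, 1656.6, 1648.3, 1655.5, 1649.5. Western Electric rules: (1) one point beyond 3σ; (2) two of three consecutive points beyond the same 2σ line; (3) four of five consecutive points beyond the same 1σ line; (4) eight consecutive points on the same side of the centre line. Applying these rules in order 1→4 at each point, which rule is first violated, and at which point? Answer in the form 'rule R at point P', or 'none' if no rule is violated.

rule 2 at point 7

Zone of each point (C = within 1σ̂, B = 1σ̂–2σ̂, A = 2σ̂–3σ̂, * = beyond 3σ̂; sign = side of CL): 1:-C, 2:-C, 3:-C, 4:+C, 5:-A, 6:-B, 7:-A, 8:-C, 9:+B, 10:+C, 11:+B, 12:+C
Rule 2 (two of three consecutive points beyond the same 2σ limit) is satisfied at point 7.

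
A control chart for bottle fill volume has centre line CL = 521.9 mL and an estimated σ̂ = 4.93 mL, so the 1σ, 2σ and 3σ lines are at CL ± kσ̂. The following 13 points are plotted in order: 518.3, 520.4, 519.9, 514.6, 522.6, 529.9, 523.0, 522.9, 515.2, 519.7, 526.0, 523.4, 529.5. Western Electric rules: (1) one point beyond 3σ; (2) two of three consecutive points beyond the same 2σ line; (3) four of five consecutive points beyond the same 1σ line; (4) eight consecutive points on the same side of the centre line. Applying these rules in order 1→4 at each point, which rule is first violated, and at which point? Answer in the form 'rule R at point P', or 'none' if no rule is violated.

Zone of each point (C = within 1σ̂, B = 1σ̂–2σ̂, A = 2σ̂–3σ̂, * = beyond 3σ̂; sign = side of CL): 1:-C, 2:-C, 3:-C, 4:-B, 5:+C, 6:+B, 7:+C, 8:+C, 9:-B, 10:-C, 11:+C, 12:+C, 13:+B
No rule fires across all 13 points.

none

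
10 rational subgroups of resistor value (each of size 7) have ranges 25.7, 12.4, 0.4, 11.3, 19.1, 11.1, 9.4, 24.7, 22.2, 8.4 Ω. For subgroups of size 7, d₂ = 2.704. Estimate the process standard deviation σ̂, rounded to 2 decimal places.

R̄ = (25.7 + 12.4 + 0.4 + 11.3 + 19.1 + 11.1 + 9.4 + 24.7 + 22.2 + 8.4) / 10 = 14.4700
σ̂ = R̄ / d₂ = 14.4700 / 2.704 = 5.3513

5.35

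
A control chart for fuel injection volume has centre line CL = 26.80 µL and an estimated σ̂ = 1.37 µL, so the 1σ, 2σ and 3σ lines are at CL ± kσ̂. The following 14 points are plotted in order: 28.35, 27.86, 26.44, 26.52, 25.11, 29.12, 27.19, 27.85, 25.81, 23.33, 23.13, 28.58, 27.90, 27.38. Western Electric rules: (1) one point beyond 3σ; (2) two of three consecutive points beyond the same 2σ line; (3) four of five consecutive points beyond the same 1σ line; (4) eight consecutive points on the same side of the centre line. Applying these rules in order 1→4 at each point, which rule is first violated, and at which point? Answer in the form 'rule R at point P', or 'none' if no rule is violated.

rule 2 at point 11

Zone of each point (C = within 1σ̂, B = 1σ̂–2σ̂, A = 2σ̂–3σ̂, * = beyond 3σ̂; sign = side of CL): 1:+B, 2:+C, 3:-C, 4:-C, 5:-B, 6:+B, 7:+C, 8:+C, 9:-C, 10:-A, 11:-A, 12:+B, 13:+C, 14:+C
Rule 2 (two of three consecutive points beyond the same 2σ limit) is satisfied at point 11.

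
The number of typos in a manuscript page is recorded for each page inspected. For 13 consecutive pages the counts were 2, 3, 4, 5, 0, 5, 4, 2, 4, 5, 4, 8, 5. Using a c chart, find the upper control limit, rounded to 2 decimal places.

9.87

c̄ = (2 + 3 + 4 + 5 + 0 + 5 + 4 + 2 + 4 + 5 + 4 + 8 + 5) / 13 = 51 / 13 = 3.9231
UCL = c̄ + 3√c̄ = 3.9231 + 3 × √3.9231 = 3.9231 + 3 × 1.9807 = 9.8651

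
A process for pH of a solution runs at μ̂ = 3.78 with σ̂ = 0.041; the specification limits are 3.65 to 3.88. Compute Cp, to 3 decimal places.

Cp = (USL − LSL) / (6σ̂) = (3.88 − 3.65) / (6 × 0.041) = 0.2300 / 0.2460 = 0.9350

0.935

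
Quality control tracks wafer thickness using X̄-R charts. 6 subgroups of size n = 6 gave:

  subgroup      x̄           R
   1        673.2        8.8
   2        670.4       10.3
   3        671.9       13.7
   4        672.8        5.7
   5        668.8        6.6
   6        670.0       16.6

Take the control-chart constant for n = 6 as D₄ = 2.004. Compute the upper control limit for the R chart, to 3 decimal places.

20.608

R̄ = (8.8 + 10.3 + 13.7 + 5.7 + 6.6 + 16.6) / 6 = 61.7000 / 6 = 10.2833
UCL_R = D₄·R̄ = 2.004 × 10.2833 = 20.6078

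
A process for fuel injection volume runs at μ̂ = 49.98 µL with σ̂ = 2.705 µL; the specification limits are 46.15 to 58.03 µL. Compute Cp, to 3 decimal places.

0.732

Cp = (USL − LSL) / (6σ̂) = (58.03 − 46.15) / (6 × 2.705) = 11.8800 / 16.2300 = 0.7320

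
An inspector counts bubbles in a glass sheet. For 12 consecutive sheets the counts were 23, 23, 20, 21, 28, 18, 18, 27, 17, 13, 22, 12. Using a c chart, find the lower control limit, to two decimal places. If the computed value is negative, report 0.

6.69

c̄ = (23 + 23 + 20 + 21 + 28 + 18 + 18 + 27 + 17 + 13 + 22 + 12) / 12 = 242 / 12 = 20.1667
LCL = c̄ − 3√c̄ = 20.1667 − 3 × 4.4907 = 6.6945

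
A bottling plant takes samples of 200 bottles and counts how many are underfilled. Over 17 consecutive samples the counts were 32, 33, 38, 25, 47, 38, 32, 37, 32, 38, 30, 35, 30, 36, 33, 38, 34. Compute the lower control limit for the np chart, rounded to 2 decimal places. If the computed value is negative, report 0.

p̄ = Σdᵢ / (k·n) = 588 / (17 × 200) = 0.17294
LCL = np̄ − 3·√(np̄(1−p̄)) = 34.5882 − 3 × 5.3485 = 18.5427

18.54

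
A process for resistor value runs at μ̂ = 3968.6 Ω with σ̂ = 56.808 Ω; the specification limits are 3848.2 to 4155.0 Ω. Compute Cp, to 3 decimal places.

0.900

Cp = (USL − LSL) / (6σ̂) = (4155.0 − 3848.2) / (6 × 56.808) = 306.8000 / 340.8480 = 0.9001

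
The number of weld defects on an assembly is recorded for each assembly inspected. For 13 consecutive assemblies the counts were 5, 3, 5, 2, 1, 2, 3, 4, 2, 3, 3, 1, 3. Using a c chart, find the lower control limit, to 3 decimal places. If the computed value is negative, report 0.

c̄ = (5 + 3 + 5 + 2 + 1 + 2 + 3 + 4 + 2 + 3 + 3 + 1 + 3) / 13 = 37 / 13 = 2.8462
LCL = c̄ − 3√c̄ = 2.8462 − 3 × 1.6871 = -2.2150 → 0 (cannot be negative)

0.000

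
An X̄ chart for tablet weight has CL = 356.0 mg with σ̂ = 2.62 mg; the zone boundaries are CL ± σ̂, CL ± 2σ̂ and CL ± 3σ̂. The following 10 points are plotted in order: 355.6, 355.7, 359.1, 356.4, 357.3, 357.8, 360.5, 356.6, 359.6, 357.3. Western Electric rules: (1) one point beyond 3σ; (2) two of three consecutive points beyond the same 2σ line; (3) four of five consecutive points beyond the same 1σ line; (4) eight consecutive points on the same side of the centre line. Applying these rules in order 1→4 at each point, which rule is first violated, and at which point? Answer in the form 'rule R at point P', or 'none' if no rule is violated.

Zone of each point (C = within 1σ̂, B = 1σ̂–2σ̂, A = 2σ̂–3σ̂, * = beyond 3σ̂; sign = side of CL): 1:-C, 2:-C, 3:+B, 4:+C, 5:+C, 6:+C, 7:+B, 8:+C, 9:+B, 10:+C
Rule 4 (eight consecutive points on the same side of the centre line) is satisfied at point 10.

rule 4 at point 10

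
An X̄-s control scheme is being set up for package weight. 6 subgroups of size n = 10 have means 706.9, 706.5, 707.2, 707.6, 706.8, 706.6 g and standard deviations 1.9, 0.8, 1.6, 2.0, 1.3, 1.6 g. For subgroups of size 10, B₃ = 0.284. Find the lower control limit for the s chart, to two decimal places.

s̄ = (1.9 + 0.8 + 1.6 + 2.0 + 1.3 + 1.6) / 6 = 1.5333
LCL_s = B₃·s̄ = 0.284 × 1.5333 = 0.4355

0.44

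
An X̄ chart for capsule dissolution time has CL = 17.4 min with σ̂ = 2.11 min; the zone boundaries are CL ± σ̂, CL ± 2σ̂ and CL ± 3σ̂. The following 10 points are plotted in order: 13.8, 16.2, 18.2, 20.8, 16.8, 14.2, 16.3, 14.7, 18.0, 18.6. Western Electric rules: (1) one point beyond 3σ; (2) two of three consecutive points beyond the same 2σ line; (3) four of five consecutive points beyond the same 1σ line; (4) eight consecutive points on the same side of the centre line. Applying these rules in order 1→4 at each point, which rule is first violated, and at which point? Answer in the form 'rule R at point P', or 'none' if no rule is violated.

Zone of each point (C = within 1σ̂, B = 1σ̂–2σ̂, A = 2σ̂–3σ̂, * = beyond 3σ̂; sign = side of CL): 1:-B, 2:-C, 3:+C, 4:+B, 5:-C, 6:-B, 7:-C, 8:-B, 9:+C, 10:+C
No rule fires across all 10 points.

none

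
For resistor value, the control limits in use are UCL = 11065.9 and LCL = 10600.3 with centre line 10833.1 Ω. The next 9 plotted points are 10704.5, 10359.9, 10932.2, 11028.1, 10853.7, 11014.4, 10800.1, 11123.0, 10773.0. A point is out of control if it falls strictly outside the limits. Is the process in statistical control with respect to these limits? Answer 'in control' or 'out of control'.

out of control

Compare each point to [10600.3, 11065.9]: sample 2 = 10359.9 < LCL; sample 8 = 11123.0 > UCL.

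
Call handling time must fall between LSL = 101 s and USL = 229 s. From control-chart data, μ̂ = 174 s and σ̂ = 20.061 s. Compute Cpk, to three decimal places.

0.914

Cpu = (USL − μ̂) / (3σ̂) = (229 − 174) / (3 × 20.061) = 0.9139; Cpl = (μ̂ − LSL) / (3σ̂) = (174 − 101) / (3 × 20.061) = 1.2130; Cpk = min(Cpu, Cpl) = 0.9139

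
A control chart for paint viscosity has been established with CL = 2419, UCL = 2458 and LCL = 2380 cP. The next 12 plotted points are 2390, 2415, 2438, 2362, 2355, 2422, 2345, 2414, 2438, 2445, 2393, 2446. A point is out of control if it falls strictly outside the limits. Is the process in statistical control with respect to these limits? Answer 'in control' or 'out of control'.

Compare each point to [2380, 2458]: sample 4 = 2362 < LCL; sample 5 = 2355 < LCL; sample 7 = 2345 < LCL.

out of control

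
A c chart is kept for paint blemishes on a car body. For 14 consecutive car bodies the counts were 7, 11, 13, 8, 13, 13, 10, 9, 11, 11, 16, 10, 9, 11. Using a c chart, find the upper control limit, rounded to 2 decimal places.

20.74

c̄ = (7 + 11 + 13 + 8 + 13 + 13 + 10 + 9 + 11 + 11 + 16 + 10 + 9 + 11) / 14 = 152 / 14 = 10.8571
UCL = c̄ + 3√c̄ = 10.8571 + 3 × √10.8571 = 10.8571 + 3 × 3.2950 = 20.7422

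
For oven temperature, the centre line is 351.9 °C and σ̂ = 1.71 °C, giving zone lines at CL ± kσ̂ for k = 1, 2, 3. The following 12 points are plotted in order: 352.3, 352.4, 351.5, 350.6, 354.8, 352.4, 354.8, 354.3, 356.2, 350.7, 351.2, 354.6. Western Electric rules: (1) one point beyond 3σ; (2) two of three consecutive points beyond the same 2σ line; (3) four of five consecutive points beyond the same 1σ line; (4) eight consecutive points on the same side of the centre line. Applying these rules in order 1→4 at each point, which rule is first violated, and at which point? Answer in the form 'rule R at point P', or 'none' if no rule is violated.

rule 3 at point 9

Zone of each point (C = within 1σ̂, B = 1σ̂–2σ̂, A = 2σ̂–3σ̂, * = beyond 3σ̂; sign = side of CL): 1:+C, 2:+C, 3:-C, 4:-C, 5:+B, 6:+C, 7:+B, 8:+B, 9:+A, 10:-C, 11:-C, 12:+B
Rule 3 (four of five consecutive points beyond the same 1σ limit) is satisfied at point 9.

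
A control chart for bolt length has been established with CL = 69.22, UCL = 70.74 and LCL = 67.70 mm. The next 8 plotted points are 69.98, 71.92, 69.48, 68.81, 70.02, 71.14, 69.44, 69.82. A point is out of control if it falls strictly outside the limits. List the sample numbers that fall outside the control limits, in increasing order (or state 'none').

2, 6

Compare each point to [67.70, 70.74]: sample 2 = 71.92 > UCL; sample 6 = 71.14 > UCL.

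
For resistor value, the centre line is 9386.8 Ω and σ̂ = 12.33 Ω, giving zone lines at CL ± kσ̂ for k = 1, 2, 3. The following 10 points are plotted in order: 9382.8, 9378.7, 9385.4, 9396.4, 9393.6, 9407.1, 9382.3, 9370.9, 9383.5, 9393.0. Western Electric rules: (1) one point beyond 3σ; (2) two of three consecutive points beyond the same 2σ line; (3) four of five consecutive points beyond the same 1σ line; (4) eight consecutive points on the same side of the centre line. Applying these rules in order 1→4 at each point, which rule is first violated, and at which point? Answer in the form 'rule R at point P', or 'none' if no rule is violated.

none

Zone of each point (C = within 1σ̂, B = 1σ̂–2σ̂, A = 2σ̂–3σ̂, * = beyond 3σ̂; sign = side of CL): 1:-C, 2:-C, 3:-C, 4:+C, 5:+C, 6:+B, 7:-C, 8:-B, 9:-C, 10:+C
No rule fires across all 10 points.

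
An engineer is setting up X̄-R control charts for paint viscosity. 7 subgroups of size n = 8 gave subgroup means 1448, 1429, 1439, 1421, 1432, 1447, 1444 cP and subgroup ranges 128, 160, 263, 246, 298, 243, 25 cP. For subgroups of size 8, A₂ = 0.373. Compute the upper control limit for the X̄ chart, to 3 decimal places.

X̄̄ = (1448 + 1429 + 1439 + 1421 + 1432 + 1447 + 1444) / 7 = 10060.0000 / 7 = 1437.1429
R̄ = (128 + 160 + 263 + 246 + 298 + 243 + 25) / 7 = 1363.0000 / 7 = 194.7143
UCL = X̄̄ + A₂·R̄ = 1437.1429 + 0.373 × 194.7143 = 1509.7713

1509.771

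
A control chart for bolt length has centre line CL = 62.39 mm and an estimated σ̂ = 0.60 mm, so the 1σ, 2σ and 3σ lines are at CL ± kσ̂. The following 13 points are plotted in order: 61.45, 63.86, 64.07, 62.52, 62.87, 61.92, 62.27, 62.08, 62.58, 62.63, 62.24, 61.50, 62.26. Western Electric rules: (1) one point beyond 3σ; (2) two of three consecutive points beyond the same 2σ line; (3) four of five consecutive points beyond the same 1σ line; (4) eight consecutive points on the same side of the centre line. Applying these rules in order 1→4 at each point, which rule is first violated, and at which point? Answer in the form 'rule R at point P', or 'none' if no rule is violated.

rule 2 at point 3

Zone of each point (C = within 1σ̂, B = 1σ̂–2σ̂, A = 2σ̂–3σ̂, * = beyond 3σ̂; sign = side of CL): 1:-B, 2:+A, 3:+A, 4:+C, 5:+C, 6:-C, 7:-C, 8:-C, 9:+C, 10:+C, 11:-C, 12:-B, 13:-C
Rule 2 (two of three consecutive points beyond the same 2σ limit) is satisfied at point 3.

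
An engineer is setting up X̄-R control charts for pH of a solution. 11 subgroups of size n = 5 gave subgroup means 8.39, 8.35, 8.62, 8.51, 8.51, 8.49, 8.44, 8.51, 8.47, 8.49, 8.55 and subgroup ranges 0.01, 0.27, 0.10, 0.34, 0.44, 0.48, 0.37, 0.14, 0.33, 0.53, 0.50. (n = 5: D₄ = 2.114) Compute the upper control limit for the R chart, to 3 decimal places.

0.675

R̄ = (0.01 + 0.27 + 0.10 + 0.34 + 0.44 + 0.48 + 0.37 + 0.14 + 0.33 + 0.53 + 0.50) / 11 = 3.5100 / 11 = 0.3191
UCL_R = D₄·R̄ = 2.114 × 0.3191 = 0.6746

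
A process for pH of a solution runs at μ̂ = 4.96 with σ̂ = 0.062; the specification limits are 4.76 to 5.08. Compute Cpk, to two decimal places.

0.65

Cpu = (USL − μ̂) / (3σ̂) = (5.08 − 4.96) / (3 × 0.062) = 0.6452; Cpl = (μ̂ − LSL) / (3σ̂) = (4.96 − 4.76) / (3 × 0.062) = 1.0753; Cpk = min(Cpu, Cpl) = 0.6452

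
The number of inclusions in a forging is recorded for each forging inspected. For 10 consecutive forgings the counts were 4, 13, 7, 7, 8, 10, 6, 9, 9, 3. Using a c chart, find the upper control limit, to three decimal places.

c̄ = (4 + 13 + 7 + 7 + 8 + 10 + 6 + 9 + 9 + 3) / 10 = 76 / 10 = 7.6000
UCL = c̄ + 3√c̄ = 7.6000 + 3 × √7.6000 = 7.6000 + 3 × 2.7568 = 15.8704

15.870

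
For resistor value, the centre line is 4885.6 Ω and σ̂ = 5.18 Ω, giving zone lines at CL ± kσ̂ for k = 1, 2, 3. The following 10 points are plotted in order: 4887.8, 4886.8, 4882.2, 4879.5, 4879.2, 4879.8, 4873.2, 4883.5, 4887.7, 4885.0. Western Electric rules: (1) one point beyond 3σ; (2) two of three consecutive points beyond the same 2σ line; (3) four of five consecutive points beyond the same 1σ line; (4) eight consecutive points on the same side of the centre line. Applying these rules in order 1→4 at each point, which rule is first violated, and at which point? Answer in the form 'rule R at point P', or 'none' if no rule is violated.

Zone of each point (C = within 1σ̂, B = 1σ̂–2σ̂, A = 2σ̂–3σ̂, * = beyond 3σ̂; sign = side of CL): 1:+C, 2:+C, 3:-C, 4:-B, 5:-B, 6:-B, 7:-A, 8:-C, 9:+C, 10:-C
Rule 3 (four of five consecutive points beyond the same 1σ limit) is satisfied at point 7.

rule 3 at point 7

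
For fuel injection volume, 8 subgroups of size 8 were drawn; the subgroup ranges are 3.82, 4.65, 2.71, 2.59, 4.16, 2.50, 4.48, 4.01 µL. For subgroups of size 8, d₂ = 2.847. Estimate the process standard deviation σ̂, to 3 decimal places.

1.270

R̄ = (3.82 + 4.65 + 2.71 + 2.59 + 4.16 + 2.50 + 4.48 + 4.01) / 8 = 3.6150
σ̂ = R̄ / d₂ = 3.6150 / 2.847 = 1.2698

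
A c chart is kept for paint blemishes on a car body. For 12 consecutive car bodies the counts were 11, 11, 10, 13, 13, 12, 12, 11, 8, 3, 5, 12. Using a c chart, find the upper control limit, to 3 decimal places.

c̄ = (11 + 11 + 10 + 13 + 13 + 12 + 12 + 11 + 8 + 3 + 5 + 12) / 12 = 121 / 12 = 10.0833
UCL = c̄ + 3√c̄ = 10.0833 + 3 × √10.0833 = 10.0833 + 3 × 3.1754 = 19.6096

19.610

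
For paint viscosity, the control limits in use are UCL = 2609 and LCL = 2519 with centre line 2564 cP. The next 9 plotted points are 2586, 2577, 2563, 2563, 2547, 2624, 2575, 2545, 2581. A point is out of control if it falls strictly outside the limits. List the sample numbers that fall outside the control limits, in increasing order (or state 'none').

6

Compare each point to [2519, 2609]: sample 6 = 2624 > UCL.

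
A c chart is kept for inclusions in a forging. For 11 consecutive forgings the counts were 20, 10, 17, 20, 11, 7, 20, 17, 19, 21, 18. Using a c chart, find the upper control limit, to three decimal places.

c̄ = (20 + 10 + 17 + 20 + 11 + 7 + 20 + 17 + 19 + 21 + 18) / 11 = 180 / 11 = 16.3636
UCL = c̄ + 3√c̄ = 16.3636 + 3 × √16.3636 = 16.3636 + 3 × 4.0452 = 28.4992

28.499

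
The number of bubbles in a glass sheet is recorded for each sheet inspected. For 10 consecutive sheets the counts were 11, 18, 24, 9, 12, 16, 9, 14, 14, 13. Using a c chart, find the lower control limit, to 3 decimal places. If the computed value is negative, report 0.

c̄ = (11 + 18 + 24 + 9 + 12 + 16 + 9 + 14 + 14 + 13) / 10 = 140 / 10 = 14.0000
LCL = c̄ − 3√c̄ = 14.0000 − 3 × 3.7417 = 2.7750

2.775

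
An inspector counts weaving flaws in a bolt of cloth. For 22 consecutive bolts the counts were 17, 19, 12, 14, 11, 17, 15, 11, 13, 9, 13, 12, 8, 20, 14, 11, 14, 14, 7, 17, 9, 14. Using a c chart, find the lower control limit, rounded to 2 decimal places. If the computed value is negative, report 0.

c̄ = (17 + 19 + 12 + 14 + 11 + 17 + 15 + 11 + 13 + 9 + 13 + 12 + 8 + 20 + 14 + 11 + 14 + 14 + 7 + 17 + 9 + 14) / 22 = 291 / 22 = 13.2273
LCL = c̄ − 3√c̄ = 13.2273 − 3 × 3.6369 = 2.3165

2.32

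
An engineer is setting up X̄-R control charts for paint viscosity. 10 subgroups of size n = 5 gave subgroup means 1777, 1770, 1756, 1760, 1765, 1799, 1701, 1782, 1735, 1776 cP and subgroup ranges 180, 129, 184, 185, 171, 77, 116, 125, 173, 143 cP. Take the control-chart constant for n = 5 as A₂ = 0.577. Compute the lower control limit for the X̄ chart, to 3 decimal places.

1676.531

X̄̄ = (1777 + 1770 + 1756 + 1760 + 1765 + 1799 + 1701 + 1782 + 1735 + 1776) / 10 = 17621.0000 / 10 = 1762.1000
R̄ = (180 + 129 + 184 + 185 + 171 + 77 + 116 + 125 + 173 + 143) / 10 = 1483.0000 / 10 = 148.3000
LCL = X̄̄ − A₂·R̄ = 1762.1000 − 0.577 × 148.3000 = 1676.5309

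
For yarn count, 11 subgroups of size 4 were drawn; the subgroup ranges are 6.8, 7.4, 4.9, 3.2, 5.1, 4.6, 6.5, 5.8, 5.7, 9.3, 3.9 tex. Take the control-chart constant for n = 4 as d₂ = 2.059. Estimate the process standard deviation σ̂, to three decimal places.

R̄ = (6.8 + 7.4 + 4.9 + 3.2 + 5.1 + 4.6 + 6.5 + 5.8 + 5.7 + 9.3 + 3.9) / 11 = 5.7455
σ̂ = R̄ / d₂ = 5.7455 / 2.059 = 2.7904

2.790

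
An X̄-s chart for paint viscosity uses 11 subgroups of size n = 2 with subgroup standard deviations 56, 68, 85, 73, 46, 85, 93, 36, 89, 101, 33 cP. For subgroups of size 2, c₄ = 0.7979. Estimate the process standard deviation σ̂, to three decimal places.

87.161

s̄ = (56 + 68 + 85 + 73 + 46 + 85 + 93 + 36 + 89 + 101 + 33) / 11 = 69.5455
σ̂ = s̄ / c₄ = 69.5455 / 0.7979 = 87.1606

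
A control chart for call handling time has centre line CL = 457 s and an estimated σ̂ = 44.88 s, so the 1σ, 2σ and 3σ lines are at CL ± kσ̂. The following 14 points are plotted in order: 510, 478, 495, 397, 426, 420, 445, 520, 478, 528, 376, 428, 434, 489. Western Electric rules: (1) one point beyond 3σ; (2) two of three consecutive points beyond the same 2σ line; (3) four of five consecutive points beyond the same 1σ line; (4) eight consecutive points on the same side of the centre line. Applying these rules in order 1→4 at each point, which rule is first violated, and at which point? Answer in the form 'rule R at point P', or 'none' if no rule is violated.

Zone of each point (C = within 1σ̂, B = 1σ̂–2σ̂, A = 2σ̂–3σ̂, * = beyond 3σ̂; sign = side of CL): 1:+B, 2:+C, 3:+C, 4:-B, 5:-C, 6:-C, 7:-C, 8:+B, 9:+C, 10:+B, 11:-B, 12:-C, 13:-C, 14:+C
No rule fires across all 14 points.

none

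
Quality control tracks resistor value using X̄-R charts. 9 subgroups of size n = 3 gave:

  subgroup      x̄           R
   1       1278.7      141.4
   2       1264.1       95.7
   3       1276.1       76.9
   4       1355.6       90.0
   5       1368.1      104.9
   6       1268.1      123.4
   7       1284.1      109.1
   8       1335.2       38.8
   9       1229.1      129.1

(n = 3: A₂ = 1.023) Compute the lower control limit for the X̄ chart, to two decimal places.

X̄̄ = (1278.7 + 1264.1 + 1276.1 + 1355.6 + 1368.1 + 1268.1 + 1284.1 + 1335.2 + 1229.1) / 9 = 11659.1000 / 9 = 1295.4556
R̄ = (141.4 + 95.7 + 76.9 + 90.0 + 104.9 + 123.4 + 109.1 + 38.8 + 129.1) / 9 = 909.3000 / 9 = 101.0333
LCL = X̄̄ − A₂·R̄ = 1295.4556 − 1.023 × 101.0333 = 1192.0985

1192.10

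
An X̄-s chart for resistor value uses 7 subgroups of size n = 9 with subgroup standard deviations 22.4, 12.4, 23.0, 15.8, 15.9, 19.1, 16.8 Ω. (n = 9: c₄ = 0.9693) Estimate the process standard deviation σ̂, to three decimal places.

s̄ = (22.4 + 12.4 + 23.0 + 15.8 + 15.9 + 19.1 + 16.8) / 7 = 17.9143
σ̂ = s̄ / c₄ = 17.9143 / 0.9693 = 18.4817

18.482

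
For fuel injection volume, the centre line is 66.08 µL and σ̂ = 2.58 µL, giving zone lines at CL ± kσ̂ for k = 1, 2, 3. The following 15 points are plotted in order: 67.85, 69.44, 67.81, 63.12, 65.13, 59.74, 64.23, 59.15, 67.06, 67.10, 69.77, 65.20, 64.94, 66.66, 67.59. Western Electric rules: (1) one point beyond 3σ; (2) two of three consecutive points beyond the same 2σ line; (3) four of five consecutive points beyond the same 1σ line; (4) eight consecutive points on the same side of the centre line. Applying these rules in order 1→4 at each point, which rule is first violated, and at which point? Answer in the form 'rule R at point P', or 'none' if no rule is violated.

Zone of each point (C = within 1σ̂, B = 1σ̂–2σ̂, A = 2σ̂–3σ̂, * = beyond 3σ̂; sign = side of CL): 1:+C, 2:+B, 3:+C, 4:-B, 5:-C, 6:-A, 7:-C, 8:-A, 9:+C, 10:+C, 11:+B, 12:-C, 13:-C, 14:+C, 15:+C
Rule 2 (two of three consecutive points beyond the same 2σ limit) is satisfied at point 8.

rule 2 at point 8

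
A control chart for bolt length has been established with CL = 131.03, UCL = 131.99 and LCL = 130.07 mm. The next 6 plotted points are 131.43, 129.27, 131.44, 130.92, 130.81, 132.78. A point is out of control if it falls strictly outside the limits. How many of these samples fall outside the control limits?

2

Compare each point to [130.07, 131.99]: sample 2 = 129.27 < LCL; sample 6 = 132.78 > UCL.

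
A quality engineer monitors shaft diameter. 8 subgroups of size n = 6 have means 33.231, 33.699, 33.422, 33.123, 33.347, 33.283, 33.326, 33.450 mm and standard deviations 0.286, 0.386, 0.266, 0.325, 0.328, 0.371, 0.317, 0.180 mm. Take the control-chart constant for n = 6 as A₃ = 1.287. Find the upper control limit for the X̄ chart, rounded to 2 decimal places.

33.76

X̄̄ = (33.231 + 33.699 + 33.422 + 33.123 + 33.347 + 33.283 + 33.326 + 33.450) / 8 = 33.3601
s̄ = (0.286 + 0.386 + 0.266 + 0.325 + 0.328 + 0.371 + 0.317 + 0.180) / 8 = 0.3074
UCL = X̄̄ + A₃·s̄ = 33.3601 + 1.287 × 0.3074 = 33.7557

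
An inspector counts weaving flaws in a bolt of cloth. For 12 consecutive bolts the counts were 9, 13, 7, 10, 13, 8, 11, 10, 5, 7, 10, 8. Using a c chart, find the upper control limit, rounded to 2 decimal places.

c̄ = (9 + 13 + 7 + 10 + 13 + 8 + 11 + 10 + 5 + 7 + 10 + 8) / 12 = 111 / 12 = 9.2500
UCL = c̄ + 3√c̄ = 9.2500 + 3 × √9.2500 = 9.2500 + 3 × 3.0414 = 18.3741

18.37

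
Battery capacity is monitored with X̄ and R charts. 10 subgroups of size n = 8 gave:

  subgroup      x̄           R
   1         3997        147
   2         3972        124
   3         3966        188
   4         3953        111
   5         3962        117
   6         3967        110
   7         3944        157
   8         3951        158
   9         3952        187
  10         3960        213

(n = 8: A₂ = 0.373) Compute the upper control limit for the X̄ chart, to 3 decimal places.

4018.798

X̄̄ = (3997 + 3972 + 3966 + 3953 + 3962 + 3967 + 3944 + 3951 + 3952 + 3960) / 10 = 39624.0000 / 10 = 3962.4000
R̄ = (147 + 124 + 188 + 111 + 117 + 110 + 157 + 158 + 187 + 213) / 10 = 1512.0000 / 10 = 151.2000
UCL = X̄̄ + A₂·R̄ = 3962.4000 + 0.373 × 151.2000 = 4018.7976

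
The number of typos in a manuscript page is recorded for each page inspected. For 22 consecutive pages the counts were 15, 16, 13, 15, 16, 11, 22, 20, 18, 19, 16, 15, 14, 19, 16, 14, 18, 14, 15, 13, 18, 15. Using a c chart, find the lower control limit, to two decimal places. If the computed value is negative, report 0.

4.00

c̄ = (15 + 16 + 13 + 15 + 16 + 11 + 22 + 20 + 18 + 19 + 16 + 15 + 14 + 19 + 16 + 14 + 18 + 14 + 15 + 13 + 18 + 15) / 22 = 352 / 22 = 16.0000
LCL = c̄ − 3√c̄ = 16.0000 − 3 × 4.0000 = 4.0000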